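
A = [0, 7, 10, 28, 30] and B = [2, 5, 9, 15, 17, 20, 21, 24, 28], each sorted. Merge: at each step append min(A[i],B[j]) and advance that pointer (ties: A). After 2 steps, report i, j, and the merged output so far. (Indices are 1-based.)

[i=1,j=1] A[i]=0<=B[j]=2 take 0 → i++
[i=2,j=1] A[i]=7>B[j]=2 take 2 → j++

i=2, j=2, merged so far=[0, 2]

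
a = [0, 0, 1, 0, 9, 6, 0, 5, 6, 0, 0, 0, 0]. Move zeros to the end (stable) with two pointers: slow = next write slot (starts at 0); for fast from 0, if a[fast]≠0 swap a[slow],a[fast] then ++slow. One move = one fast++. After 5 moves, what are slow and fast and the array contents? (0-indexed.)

slow=0 fast=0: a[fast]=0, fast++
slow=0 fast=1: a[fast]=0, fast++
slow=0 fast=2: a[fast]=1≠0 swap→a[0]=1, slow++,fast++
slow=1 fast=3: a[fast]=0, fast++
slow=1 fast=4: a[fast]=9≠0 swap→a[1]=9, slow++,fast++

slow=2, fast=5, a=[1, 9, 0, 0, 0, 6, 0, 5, 6, 0, 0, 0, 0]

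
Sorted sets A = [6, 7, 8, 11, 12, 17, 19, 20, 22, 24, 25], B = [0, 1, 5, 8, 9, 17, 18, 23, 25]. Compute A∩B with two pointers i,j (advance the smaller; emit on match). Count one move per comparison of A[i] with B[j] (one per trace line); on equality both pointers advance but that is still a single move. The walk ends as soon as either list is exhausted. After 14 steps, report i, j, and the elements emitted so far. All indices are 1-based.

[i=1,j=1] 6>0 → j++
[i=1,j=2] 6>1 → j++
[i=1,j=3] 6>5 → j++
[i=1,j=4] 6<8 → i++
[i=2,j=4] 7<8 → i++
[i=3,j=4] 8==8 emit → i++,j++
[i=4,j=5] 11>9 → j++
[i=4,j=6] 11<17 → i++
[i=5,j=6] 12<17 → i++
[i=6,j=6] 17==17 emit → i++,j++
[i=7,j=7] 19>18 → j++
[i=7,j=8] 19<23 → i++
[i=8,j=8] 20<23 → i++
[i=9,j=8] 22<23 → i++

i=10, j=8, emitted=[8, 17]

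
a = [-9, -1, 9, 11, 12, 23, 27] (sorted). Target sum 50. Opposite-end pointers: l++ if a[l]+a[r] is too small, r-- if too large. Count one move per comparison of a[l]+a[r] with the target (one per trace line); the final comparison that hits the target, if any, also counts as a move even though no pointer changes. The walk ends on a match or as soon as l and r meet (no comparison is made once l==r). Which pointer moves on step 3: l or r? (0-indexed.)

l=0 r=6: -9+27=18 <50, l++
l=1 r=6: -1+27=26 <50, l++
l=2 r=6: 9+27=36 <50, l++

l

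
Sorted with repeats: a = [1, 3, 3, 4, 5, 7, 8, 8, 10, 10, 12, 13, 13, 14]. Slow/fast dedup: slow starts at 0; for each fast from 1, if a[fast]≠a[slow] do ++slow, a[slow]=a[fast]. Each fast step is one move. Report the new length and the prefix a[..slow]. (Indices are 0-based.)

slow=0 fast=1: a[fast]=3≠a[slow]=1 write a[1]=3, slow++,fast++
slow=1 fast=2: a[fast]=3=a[slow] dup, fast++
slow=1 fast=3: a[fast]=4≠a[slow]=3 write a[2]=4, slow++,fast++
slow=2 fast=4: a[fast]=5≠a[slow]=4 write a[3]=5, slow++,fast++
slow=3 fast=5: a[fast]=7≠a[slow]=5 write a[4]=7, slow++,fast++
slow=4 fast=6: a[fast]=8≠a[slow]=7 write a[5]=8, slow++,fast++
slow=5 fast=7: a[fast]=8=a[slow] dup, fast++
slow=5 fast=8: a[fast]=10≠a[slow]=8 write a[6]=10, slow++,fast++
slow=6 fast=9: a[fast]=10=a[slow] dup, fast++
slow=6 fast=10: a[fast]=12≠a[slow]=10 write a[7]=12, slow++,fast++
slow=7 fast=11: a[fast]=13≠a[slow]=12 write a[8]=13, slow++,fast++
slow=8 fast=12: a[fast]=13=a[slow] dup, fast++
slow=8 fast=13: a[fast]=14≠a[slow]=13 write a[9]=14, slow++,fast++

length 10; prefix = [1, 3, 4, 5, 7, 8, 10, 12, 13, 14]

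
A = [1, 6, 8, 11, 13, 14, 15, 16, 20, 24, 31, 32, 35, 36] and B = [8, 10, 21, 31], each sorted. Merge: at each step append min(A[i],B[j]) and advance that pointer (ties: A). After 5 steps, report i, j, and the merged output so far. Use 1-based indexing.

i=1 j=1: A[i]=1<=B[j]=8 take 1, i++
i=2 j=1: A[i]=6<=B[j]=8 take 6, i++
i=3 j=1: A[i]=8<=B[j]=8 take 8, i++
i=4 j=1: A[i]=11>B[j]=8 take 8, j++
i=4 j=2: A[i]=11>B[j]=10 take 10, j++

i=4, j=3, merged so far=[1, 6, 8, 8, 10]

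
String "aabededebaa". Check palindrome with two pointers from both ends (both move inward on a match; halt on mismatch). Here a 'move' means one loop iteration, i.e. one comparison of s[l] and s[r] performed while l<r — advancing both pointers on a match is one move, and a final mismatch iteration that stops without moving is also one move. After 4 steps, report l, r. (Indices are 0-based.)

l=0 r=10: 'a'=='a', l++,r--
l=1 r=9: 'a'=='a', l++,r--
l=2 r=8: 'b'=='b', l++,r--
l=3 r=7: 'e'=='e', l++,r--

l=4, r=6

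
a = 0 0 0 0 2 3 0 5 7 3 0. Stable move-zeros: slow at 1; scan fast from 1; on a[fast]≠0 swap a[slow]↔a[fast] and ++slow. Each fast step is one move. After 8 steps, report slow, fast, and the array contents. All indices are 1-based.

slow=4, fast=9, a=[2, 3, 5, 0, 0, 0, 0, 0, 7, 3, 0]

slow=1 fast=1: a[fast]=0, fast++
slow=1 fast=2: a[fast]=0, fast++
slow=1 fast=3: a[fast]=0, fast++
slow=1 fast=4: a[fast]=0, fast++
slow=1 fast=5: a[fast]=2≠0 swap→a[1]=2, slow++,fast++
slow=2 fast=6: a[fast]=3≠0 swap→a[2]=3, slow++,fast++
slow=3 fast=7: a[fast]=0, fast++
slow=3 fast=8: a[fast]=5≠0 swap→a[3]=5, slow++,fast++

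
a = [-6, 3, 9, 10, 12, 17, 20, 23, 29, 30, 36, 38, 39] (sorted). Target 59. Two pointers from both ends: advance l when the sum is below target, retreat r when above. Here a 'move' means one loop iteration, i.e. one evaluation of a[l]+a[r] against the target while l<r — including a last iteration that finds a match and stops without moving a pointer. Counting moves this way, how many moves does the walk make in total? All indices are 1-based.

l=1 r=13: -6+39=33 <59, l++
l=2 r=13: 3+39=42 <59, l++
l=3 r=13: 9+39=48 <59, l++
l=4 r=13: 10+39=49 <59, l++
l=5 r=13: 12+39=51 <59, l++
l=6 r=13: 17+39=56 <59, l++
l=7 r=13: 20+39=59, found

7 moves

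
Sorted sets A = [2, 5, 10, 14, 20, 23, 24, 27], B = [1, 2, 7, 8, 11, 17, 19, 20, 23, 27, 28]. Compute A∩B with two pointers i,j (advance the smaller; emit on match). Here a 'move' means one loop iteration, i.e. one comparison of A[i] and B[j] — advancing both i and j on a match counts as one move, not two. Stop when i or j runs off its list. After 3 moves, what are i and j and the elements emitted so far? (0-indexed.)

i=2, j=2, emitted=[2]

[i=0,j=0] 2>1 → j++
[i=0,j=1] 2==2 emit → i++,j++
[i=1,j=2] 5<7 → i++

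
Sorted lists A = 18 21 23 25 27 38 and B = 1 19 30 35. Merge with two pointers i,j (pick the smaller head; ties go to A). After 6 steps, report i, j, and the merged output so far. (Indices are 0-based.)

i=4, j=2, merged so far=[1, 18, 19, 21, 23, 25]

[i=0,j=0] A[i]=18>B[j]=1 take 1 → j++
[i=0,j=1] A[i]=18<=B[j]=19 take 18 → i++
[i=1,j=1] A[i]=21>B[j]=19 take 19 → j++
[i=1,j=2] A[i]=21<=B[j]=30 take 21 → i++
[i=2,j=2] A[i]=23<=B[j]=30 take 23 → i++
[i=3,j=2] A[i]=25<=B[j]=30 take 25 → i++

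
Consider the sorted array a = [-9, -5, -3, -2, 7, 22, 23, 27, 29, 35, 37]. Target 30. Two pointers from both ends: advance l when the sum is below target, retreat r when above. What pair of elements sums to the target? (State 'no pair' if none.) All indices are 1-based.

(-5, 35)

[1,11] -9+37=28 <30 → l++
[2,11] -5+37=32 >30 → r--
[2,10] -5+35=30 → found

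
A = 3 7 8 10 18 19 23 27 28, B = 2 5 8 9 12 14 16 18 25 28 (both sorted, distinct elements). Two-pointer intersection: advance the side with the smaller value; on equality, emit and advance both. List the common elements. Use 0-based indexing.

intersection = [8, 18, 28]

i=0 j=0: 3>2, j++
i=0 j=1: 3<5, i++
i=1 j=1: 7>5, j++
i=1 j=2: 7<8, i++
i=2 j=2: 8==8 emit, i++,j++
i=3 j=3: 10>9, j++
i=3 j=4: 10<12, i++
i=4 j=4: 18>12, j++
i=4 j=5: 18>14, j++
i=4 j=6: 18>16, j++
i=4 j=7: 18==18 emit, i++,j++
i=5 j=8: 19<25, i++
i=6 j=8: 23<25, i++
i=7 j=8: 27>25, j++
i=7 j=9: 27<28, i++
i=8 j=9: 28==28 emit, i++,j++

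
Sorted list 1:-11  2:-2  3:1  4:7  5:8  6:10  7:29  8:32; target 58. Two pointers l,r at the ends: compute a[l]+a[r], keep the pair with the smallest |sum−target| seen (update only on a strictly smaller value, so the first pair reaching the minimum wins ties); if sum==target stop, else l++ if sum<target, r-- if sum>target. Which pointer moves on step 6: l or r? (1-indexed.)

l=1 r=8: -11+32=21 d=37 *, l++
l=2 r=8: -2+32=30 d=28 *, l++
l=3 r=8: 1+32=33 d=25 *, l++
l=4 r=8: 7+32=39 d=19 *, l++
l=5 r=8: 8+32=40 d=18 *, l++
l=6 r=8: 10+32=42 d=16 *, l++

l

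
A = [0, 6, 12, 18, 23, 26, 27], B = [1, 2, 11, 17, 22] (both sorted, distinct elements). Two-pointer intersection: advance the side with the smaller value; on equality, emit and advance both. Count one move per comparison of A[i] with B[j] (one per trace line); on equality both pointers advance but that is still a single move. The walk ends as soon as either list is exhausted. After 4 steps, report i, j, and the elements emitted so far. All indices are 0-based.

i=2, j=2, emitted=[]

[i=0,j=0] 0<1 → i++
[i=1,j=0] 6>1 → j++
[i=1,j=1] 6>2 → j++
[i=1,j=2] 6<11 → i++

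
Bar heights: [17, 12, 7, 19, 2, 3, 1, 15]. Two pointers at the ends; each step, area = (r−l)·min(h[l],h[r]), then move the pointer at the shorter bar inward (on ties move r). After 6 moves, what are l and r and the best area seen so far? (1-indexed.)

[1,8] min(17,15)*7=105 best=105 * → r--
[1,7] min(17,1)*6=6 best=105 → r--
[1,6] min(17,3)*5=15 best=105 → r--
[1,5] min(17,2)*4=8 best=105 → r--
[1,4] min(17,19)*3=51 best=105 → l++
[2,4] min(12,19)*2=24 best=105 → l++

l=3, r=4, best area=105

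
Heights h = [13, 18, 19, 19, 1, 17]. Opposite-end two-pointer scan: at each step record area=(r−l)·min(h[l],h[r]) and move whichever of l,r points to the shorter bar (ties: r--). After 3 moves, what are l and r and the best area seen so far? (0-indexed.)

l=0 r=5: min(13,17)*5=65 best=65 *, l++
l=1 r=5: min(18,17)*4=68 best=68 *, r--
l=1 r=4: min(18,1)*3=3 best=68, r--

l=1, r=3, best area=68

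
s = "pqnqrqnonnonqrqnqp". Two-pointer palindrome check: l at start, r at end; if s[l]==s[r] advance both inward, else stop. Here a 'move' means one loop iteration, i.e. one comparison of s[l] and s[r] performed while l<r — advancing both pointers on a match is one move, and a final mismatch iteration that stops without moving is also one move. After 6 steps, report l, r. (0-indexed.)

l=6, r=11

l=0 r=17: 'p'=='p', l++,r--
l=1 r=16: 'q'=='q', l++,r--
l=2 r=15: 'n'=='n', l++,r--
l=3 r=14: 'q'=='q', l++,r--
l=4 r=13: 'r'=='r', l++,r--
l=5 r=12: 'q'=='q', l++,r--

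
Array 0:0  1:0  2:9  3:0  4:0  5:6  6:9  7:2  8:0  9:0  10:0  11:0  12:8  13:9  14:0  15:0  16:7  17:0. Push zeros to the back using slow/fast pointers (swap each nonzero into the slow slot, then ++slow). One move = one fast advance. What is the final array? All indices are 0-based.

[9, 6, 9, 2, 8, 9, 7, 0, 0, 0, 0, 0, 0, 0, 0, 0, 0, 0]

(s=0,f=0) a[fast]=0 → fast++
(s=0,f=1) a[fast]=0 → fast++
(s=0,f=2) a[fast]=9≠0 swap→a[0]=9 → slow++,fast++
(s=1,f=3) a[fast]=0 → fast++
(s=1,f=4) a[fast]=0 → fast++
(s=1,f=5) a[fast]=6≠0 swap→a[1]=6 → slow++,fast++
(s=2,f=6) a[fast]=9≠0 swap→a[2]=9 → slow++,fast++
(s=3,f=7) a[fast]=2≠0 swap→a[3]=2 → slow++,fast++
(s=4,f=8) a[fast]=0 → fast++
(s=4,f=9) a[fast]=0 → fast++
(s=4,f=10) a[fast]=0 → fast++
(s=4,f=11) a[fast]=0 → fast++
(s=4,f=12) a[fast]=8≠0 swap→a[4]=8 → slow++,fast++
(s=5,f=13) a[fast]=9≠0 swap→a[5]=9 → slow++,fast++
(s=6,f=14) a[fast]=0 → fast++
(s=6,f=15) a[fast]=0 → fast++
(s=6,f=16) a[fast]=7≠0 swap→a[6]=7 → slow++,fast++
(s=7,f=17) a[fast]=0 → fast++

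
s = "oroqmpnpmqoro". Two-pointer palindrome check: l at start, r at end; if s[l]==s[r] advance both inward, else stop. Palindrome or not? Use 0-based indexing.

l=0 r=12: 'o'=='o', l++,r--
l=1 r=11: 'r'=='r', l++,r--
l=2 r=10: 'o'=='o', l++,r--
l=3 r=9: 'q'=='q', l++,r--
l=4 r=8: 'm'=='m', l++,r--
l=5 r=7: 'p'=='p', l++,r--

palindrome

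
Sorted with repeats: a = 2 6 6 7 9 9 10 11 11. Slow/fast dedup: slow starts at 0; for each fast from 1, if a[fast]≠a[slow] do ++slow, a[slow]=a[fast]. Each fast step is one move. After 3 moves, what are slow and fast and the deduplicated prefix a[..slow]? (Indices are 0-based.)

slow=2, fast=4, prefix=[2, 6, 7]

slow=0 fast=1: a[fast]=6≠a[slow]=2 write a[1]=6, slow++,fast++
slow=1 fast=2: a[fast]=6=a[slow] dup, fast++
slow=1 fast=3: a[fast]=7≠a[slow]=6 write a[2]=7, slow++,fast++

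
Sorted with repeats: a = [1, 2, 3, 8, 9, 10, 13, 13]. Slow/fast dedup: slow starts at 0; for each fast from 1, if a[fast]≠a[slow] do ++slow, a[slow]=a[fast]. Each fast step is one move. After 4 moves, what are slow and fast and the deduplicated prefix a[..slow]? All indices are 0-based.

slow=4, fast=5, prefix=[1, 2, 3, 8, 9]

(s=0,f=1) a[fast]=2≠a[slow]=1 write a[1]=2 → slow++,fast++
(s=1,f=2) a[fast]=3≠a[slow]=2 write a[2]=3 → slow++,fast++
(s=2,f=3) a[fast]=8≠a[slow]=3 write a[3]=8 → slow++,fast++
(s=3,f=4) a[fast]=9≠a[slow]=8 write a[4]=9 → slow++,fast++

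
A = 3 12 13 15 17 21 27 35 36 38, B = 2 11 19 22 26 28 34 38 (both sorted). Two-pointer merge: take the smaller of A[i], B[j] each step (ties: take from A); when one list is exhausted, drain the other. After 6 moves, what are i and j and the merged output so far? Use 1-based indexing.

i=5, j=3, merged so far=[2, 3, 11, 12, 13, 15]

[i=1,j=1] A[i]=3>B[j]=2 take 2 → j++
[i=1,j=2] A[i]=3<=B[j]=11 take 3 → i++
[i=2,j=2] A[i]=12>B[j]=11 take 11 → j++
[i=2,j=3] A[i]=12<=B[j]=19 take 12 → i++
[i=3,j=3] A[i]=13<=B[j]=19 take 13 → i++
[i=4,j=3] A[i]=15<=B[j]=19 take 15 → i++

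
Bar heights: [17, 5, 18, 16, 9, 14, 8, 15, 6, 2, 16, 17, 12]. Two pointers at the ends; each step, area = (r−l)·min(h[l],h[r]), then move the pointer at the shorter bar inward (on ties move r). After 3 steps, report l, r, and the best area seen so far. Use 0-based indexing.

l=0, r=9, best area=187

[0,12] min(17,12)*12=144 best=144 * → r--
[0,11] min(17,17)*11=187 best=187 * → r--
[0,10] min(17,16)*10=160 best=187 → r--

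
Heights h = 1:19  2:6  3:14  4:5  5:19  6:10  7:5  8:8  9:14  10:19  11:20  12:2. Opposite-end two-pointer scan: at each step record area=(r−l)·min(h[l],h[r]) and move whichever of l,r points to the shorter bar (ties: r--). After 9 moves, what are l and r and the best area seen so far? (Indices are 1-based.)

l=9, r=11, best area=190

l=1 r=12: min(19,2)*11=22 best=22 *, r--
l=1 r=11: min(19,20)*10=190 best=190 *, l++
l=2 r=11: min(6,20)*9=54 best=190, l++
l=3 r=11: min(14,20)*8=112 best=190, l++
l=4 r=11: min(5,20)*7=35 best=190, l++
l=5 r=11: min(19,20)*6=114 best=190, l++
l=6 r=11: min(10,20)*5=50 best=190, l++
l=7 r=11: min(5,20)*4=20 best=190, l++
l=8 r=11: min(8,20)*3=24 best=190, l++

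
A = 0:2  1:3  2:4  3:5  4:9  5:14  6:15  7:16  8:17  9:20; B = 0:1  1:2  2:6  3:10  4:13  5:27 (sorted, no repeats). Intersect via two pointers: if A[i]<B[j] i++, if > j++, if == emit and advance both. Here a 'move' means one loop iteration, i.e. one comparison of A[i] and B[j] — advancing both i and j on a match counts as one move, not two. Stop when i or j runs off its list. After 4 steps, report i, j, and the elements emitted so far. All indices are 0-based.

[i=0,j=0] 2>1 → j++
[i=0,j=1] 2==2 emit → i++,j++
[i=1,j=2] 3<6 → i++
[i=2,j=2] 4<6 → i++

i=3, j=2, emitted=[2]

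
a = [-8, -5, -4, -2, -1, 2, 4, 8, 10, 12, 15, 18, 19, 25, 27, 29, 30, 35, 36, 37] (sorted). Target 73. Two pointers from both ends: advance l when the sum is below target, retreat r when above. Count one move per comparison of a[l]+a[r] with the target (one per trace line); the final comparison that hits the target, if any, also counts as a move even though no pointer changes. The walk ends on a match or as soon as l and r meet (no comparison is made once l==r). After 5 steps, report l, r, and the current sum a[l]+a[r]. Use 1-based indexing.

l=6, r=20, sum=39

l=1 r=20: -8+37=29 <73, l++
l=2 r=20: -5+37=32 <73, l++
l=3 r=20: -4+37=33 <73, l++
l=4 r=20: -2+37=35 <73, l++
l=5 r=20: -1+37=36 <73, l++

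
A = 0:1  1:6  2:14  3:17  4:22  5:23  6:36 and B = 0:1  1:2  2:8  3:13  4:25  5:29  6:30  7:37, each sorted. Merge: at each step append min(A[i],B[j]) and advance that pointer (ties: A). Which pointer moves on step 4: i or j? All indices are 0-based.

i=0 j=0: A[i]=1<=B[j]=1 take 1, i++
i=1 j=0: A[i]=6>B[j]=1 take 1, j++
i=1 j=1: A[i]=6>B[j]=2 take 2, j++
i=1 j=2: A[i]=6<=B[j]=8 take 6, i++

i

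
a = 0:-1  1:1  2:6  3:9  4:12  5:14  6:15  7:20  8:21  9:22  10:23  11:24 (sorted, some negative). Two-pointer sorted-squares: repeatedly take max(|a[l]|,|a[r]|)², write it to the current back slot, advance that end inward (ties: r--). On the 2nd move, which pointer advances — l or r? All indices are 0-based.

r

[0,11] |-1|<=|24| out[11]=576 → r--
[0,10] |-1|<=|23| out[10]=529 → r--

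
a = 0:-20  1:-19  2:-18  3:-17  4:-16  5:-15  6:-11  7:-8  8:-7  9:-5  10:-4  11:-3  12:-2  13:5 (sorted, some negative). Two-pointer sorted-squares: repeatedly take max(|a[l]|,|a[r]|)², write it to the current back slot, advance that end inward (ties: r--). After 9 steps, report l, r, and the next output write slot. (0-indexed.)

l=9, r=13, next write slot=4

l=0 r=13: |-20|>|5| out[13]=400, l++
l=1 r=13: |-19|>|5| out[12]=361, l++
l=2 r=13: |-18|>|5| out[11]=324, l++
l=3 r=13: |-17|>|5| out[10]=289, l++
l=4 r=13: |-16|>|5| out[9]=256, l++
l=5 r=13: |-15|>|5| out[8]=225, l++
l=6 r=13: |-11|>|5| out[7]=121, l++
l=7 r=13: |-8|>|5| out[6]=64, l++
l=8 r=13: |-7|>|5| out[5]=49, l++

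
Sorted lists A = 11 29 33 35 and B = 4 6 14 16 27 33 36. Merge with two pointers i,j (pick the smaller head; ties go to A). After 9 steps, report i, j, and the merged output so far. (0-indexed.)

i=3, j=6, merged so far=[4, 6, 11, 14, 16, 27, 29, 33, 33]

i=0 j=0: A[i]=11>B[j]=4 take 4, j++
i=0 j=1: A[i]=11>B[j]=6 take 6, j++
i=0 j=2: A[i]=11<=B[j]=14 take 11, i++
i=1 j=2: A[i]=29>B[j]=14 take 14, j++
i=1 j=3: A[i]=29>B[j]=16 take 16, j++
i=1 j=4: A[i]=29>B[j]=27 take 27, j++
i=1 j=5: A[i]=29<=B[j]=33 take 29, i++
i=2 j=5: A[i]=33<=B[j]=33 take 33, i++
i=3 j=5: A[i]=35>B[j]=33 take 33, j++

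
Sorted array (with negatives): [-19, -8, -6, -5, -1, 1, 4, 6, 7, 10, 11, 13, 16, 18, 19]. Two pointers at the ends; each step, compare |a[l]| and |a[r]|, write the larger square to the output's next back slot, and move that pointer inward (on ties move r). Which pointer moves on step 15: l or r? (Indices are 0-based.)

r

l=0 r=14: |-19|<=|19| out[14]=361, r--
l=0 r=13: |-19|>|18| out[13]=361, l++
l=1 r=13: |-8|<=|18| out[12]=324, r--
l=1 r=12: |-8|<=|16| out[11]=256, r--
l=1 r=11: |-8|<=|13| out[10]=169, r--
l=1 r=10: |-8|<=|11| out[9]=121, r--
l=1 r=9: |-8|<=|10| out[8]=100, r--
l=1 r=8: |-8|>|7| out[7]=64, l++
l=2 r=8: |-6|<=|7| out[6]=49, r--
l=2 r=7: |-6|<=|6| out[5]=36, r--
l=2 r=6: |-6|>|4| out[4]=36, l++
l=3 r=6: |-5|>|4| out[3]=25, l++
l=4 r=6: |-1|<=|4| out[2]=16, r--
l=4 r=5: |-1|<=|1| out[1]=1, r--
l=4 r=4: |-1|<=|-1| out[0]=1, r--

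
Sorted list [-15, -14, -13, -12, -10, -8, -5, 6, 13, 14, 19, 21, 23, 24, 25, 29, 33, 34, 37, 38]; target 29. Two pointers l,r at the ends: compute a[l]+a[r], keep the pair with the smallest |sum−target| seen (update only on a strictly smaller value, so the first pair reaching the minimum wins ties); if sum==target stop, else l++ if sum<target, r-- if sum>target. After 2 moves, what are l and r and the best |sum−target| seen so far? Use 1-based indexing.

l=3, r=20, best |Δ|=5

[1,20] -15+38=23 d=6 * → l++
[2,20] -14+38=24 d=5 * → l++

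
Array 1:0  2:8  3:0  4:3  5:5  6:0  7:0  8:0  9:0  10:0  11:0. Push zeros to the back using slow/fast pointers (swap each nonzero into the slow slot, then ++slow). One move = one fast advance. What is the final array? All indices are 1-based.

[8, 3, 5, 0, 0, 0, 0, 0, 0, 0, 0]

(s=1,f=1) a[fast]=0 → fast++
(s=1,f=2) a[fast]=8≠0 swap→a[1]=8 → slow++,fast++
(s=2,f=3) a[fast]=0 → fast++
(s=2,f=4) a[fast]=3≠0 swap→a[2]=3 → slow++,fast++
(s=3,f=5) a[fast]=5≠0 swap→a[3]=5 → slow++,fast++
(s=4,f=6) a[fast]=0 → fast++
(s=4,f=7) a[fast]=0 → fast++
(s=4,f=8) a[fast]=0 → fast++
(s=4,f=9) a[fast]=0 → fast++
(s=4,f=10) a[fast]=0 → fast++
(s=4,f=11) a[fast]=0 → fast++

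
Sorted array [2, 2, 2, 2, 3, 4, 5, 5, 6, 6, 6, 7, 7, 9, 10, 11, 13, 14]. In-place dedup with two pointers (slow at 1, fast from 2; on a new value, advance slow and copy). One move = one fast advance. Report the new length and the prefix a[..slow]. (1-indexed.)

length 11; prefix = [2, 3, 4, 5, 6, 7, 9, 10, 11, 13, 14]

(s=1,f=2) a[fast]=2=a[slow] dup → fast++
(s=1,f=3) a[fast]=2=a[slow] dup → fast++
(s=1,f=4) a[fast]=2=a[slow] dup → fast++
(s=1,f=5) a[fast]=3≠a[slow]=2 write a[2]=3 → slow++,fast++
(s=2,f=6) a[fast]=4≠a[slow]=3 write a[3]=4 → slow++,fast++
(s=3,f=7) a[fast]=5≠a[slow]=4 write a[4]=5 → slow++,fast++
(s=4,f=8) a[fast]=5=a[slow] dup → fast++
(s=4,f=9) a[fast]=6≠a[slow]=5 write a[5]=6 → slow++,fast++
(s=5,f=10) a[fast]=6=a[slow] dup → fast++
(s=5,f=11) a[fast]=6=a[slow] dup → fast++
(s=5,f=12) a[fast]=7≠a[slow]=6 write a[6]=7 → slow++,fast++
(s=6,f=13) a[fast]=7=a[slow] dup → fast++
(s=6,f=14) a[fast]=9≠a[slow]=7 write a[7]=9 → slow++,fast++
(s=7,f=15) a[fast]=10≠a[slow]=9 write a[8]=10 → slow++,fast++
(s=8,f=16) a[fast]=11≠a[slow]=10 write a[9]=11 → slow++,fast++
(s=9,f=17) a[fast]=13≠a[slow]=11 write a[10]=13 → slow++,fast++
(s=10,f=18) a[fast]=14≠a[slow]=13 write a[11]=14 → slow++,fast++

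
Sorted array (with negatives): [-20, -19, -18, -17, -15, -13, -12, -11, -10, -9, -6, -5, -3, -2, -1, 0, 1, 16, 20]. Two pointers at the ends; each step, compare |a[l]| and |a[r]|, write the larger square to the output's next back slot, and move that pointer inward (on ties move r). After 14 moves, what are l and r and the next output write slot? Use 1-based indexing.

l=13, r=17, next write slot=5

[1,19] |-20|<=|20| out[19]=400 → r--
[1,18] |-20|>|16| out[18]=400 → l++
[2,18] |-19|>|16| out[17]=361 → l++
[3,18] |-18|>|16| out[16]=324 → l++
[4,18] |-17|>|16| out[15]=289 → l++
[5,18] |-15|<=|16| out[14]=256 → r--
[5,17] |-15|>|1| out[13]=225 → l++
[6,17] |-13|>|1| out[12]=169 → l++
[7,17] |-12|>|1| out[11]=144 → l++
[8,17] |-11|>|1| out[10]=121 → l++
[9,17] |-10|>|1| out[9]=100 → l++
[10,17] |-9|>|1| out[8]=81 → l++
[11,17] |-6|>|1| out[7]=36 → l++
[12,17] |-5|>|1| out[6]=25 → l++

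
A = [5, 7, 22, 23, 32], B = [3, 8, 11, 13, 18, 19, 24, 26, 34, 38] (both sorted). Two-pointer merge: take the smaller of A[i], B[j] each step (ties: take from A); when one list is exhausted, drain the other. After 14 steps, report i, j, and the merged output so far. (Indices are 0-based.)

i=0 j=0: A[i]=5>B[j]=3 take 3, j++
i=0 j=1: A[i]=5<=B[j]=8 take 5, i++
i=1 j=1: A[i]=7<=B[j]=8 take 7, i++
i=2 j=1: A[i]=22>B[j]=8 take 8, j++
i=2 j=2: A[i]=22>B[j]=11 take 11, j++
i=2 j=3: A[i]=22>B[j]=13 take 13, j++
i=2 j=4: A[i]=22>B[j]=18 take 18, j++
i=2 j=5: A[i]=22>B[j]=19 take 19, j++
i=2 j=6: A[i]=22<=B[j]=24 take 22, i++
i=3 j=6: A[i]=23<=B[j]=24 take 23, i++
i=4 j=6: A[i]=32>B[j]=24 take 24, j++
i=4 j=7: A[i]=32>B[j]=26 take 26, j++
i=4 j=8: A[i]=32<=B[j]=34 take 32, i++
i=5 j=8: A done, take B[j]=34, j++

i=5, j=9, merged so far=[3, 5, 7, 8, 11, 13, 18, 19, 22, 23, 24, 26, 32, 34]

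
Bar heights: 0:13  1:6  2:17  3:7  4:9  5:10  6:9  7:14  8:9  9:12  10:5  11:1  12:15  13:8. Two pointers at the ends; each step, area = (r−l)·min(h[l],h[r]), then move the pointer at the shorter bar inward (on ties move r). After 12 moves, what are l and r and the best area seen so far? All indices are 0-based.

l=2, r=3, best area=156

l=0 r=13: min(13,8)*13=104 best=104 *, r--
l=0 r=12: min(13,15)*12=156 best=156 *, l++
l=1 r=12: min(6,15)*11=66 best=156, l++
l=2 r=12: min(17,15)*10=150 best=156, r--
l=2 r=11: min(17,1)*9=9 best=156, r--
l=2 r=10: min(17,5)*8=40 best=156, r--
l=2 r=9: min(17,12)*7=84 best=156, r--
l=2 r=8: min(17,9)*6=54 best=156, r--
l=2 r=7: min(17,14)*5=70 best=156, r--
l=2 r=6: min(17,9)*4=36 best=156, r--
l=2 r=5: min(17,10)*3=30 best=156, r--
l=2 r=4: min(17,9)*2=18 best=156, r--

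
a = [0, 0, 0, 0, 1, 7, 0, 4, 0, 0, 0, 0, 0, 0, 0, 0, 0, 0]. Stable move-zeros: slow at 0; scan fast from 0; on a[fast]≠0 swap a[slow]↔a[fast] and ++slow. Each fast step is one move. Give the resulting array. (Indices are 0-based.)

(s=0,f=0) a[fast]=0 → fast++
(s=0,f=1) a[fast]=0 → fast++
(s=0,f=2) a[fast]=0 → fast++
(s=0,f=3) a[fast]=0 → fast++
(s=0,f=4) a[fast]=1≠0 swap→a[0]=1 → slow++,fast++
(s=1,f=5) a[fast]=7≠0 swap→a[1]=7 → slow++,fast++
(s=2,f=6) a[fast]=0 → fast++
(s=2,f=7) a[fast]=4≠0 swap→a[2]=4 → slow++,fast++
(s=3,f=8) a[fast]=0 → fast++
(s=3,f=9) a[fast]=0 → fast++
(s=3,f=10) a[fast]=0 → fast++
(s=3,f=11) a[fast]=0 → fast++
(s=3,f=12) a[fast]=0 → fast++
(s=3,f=13) a[fast]=0 → fast++
(s=3,f=14) a[fast]=0 → fast++
(s=3,f=15) a[fast]=0 → fast++
(s=3,f=16) a[fast]=0 → fast++
(s=3,f=17) a[fast]=0 → fast++

[1, 7, 4, 0, 0, 0, 0, 0, 0, 0, 0, 0, 0, 0, 0, 0, 0, 0]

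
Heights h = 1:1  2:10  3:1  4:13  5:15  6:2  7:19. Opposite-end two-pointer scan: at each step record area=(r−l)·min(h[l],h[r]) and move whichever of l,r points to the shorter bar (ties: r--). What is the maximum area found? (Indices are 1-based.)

max area = 50

[1,7] min(1,19)*6=6 best=6 * → l++
[2,7] min(10,19)*5=50 best=50 * → l++
[3,7] min(1,19)*4=4 best=50 → l++
[4,7] min(13,19)*3=39 best=50 → l++
[5,7] min(15,19)*2=30 best=50 → l++
[6,7] min(2,19)*1=2 best=50 → l++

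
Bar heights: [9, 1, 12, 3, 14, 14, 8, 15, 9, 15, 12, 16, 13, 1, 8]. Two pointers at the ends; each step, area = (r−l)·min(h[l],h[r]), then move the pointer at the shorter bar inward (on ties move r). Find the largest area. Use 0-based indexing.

l=0 r=14: min(9,8)*14=112 best=112 *, r--
l=0 r=13: min(9,1)*13=13 best=112, r--
l=0 r=12: min(9,13)*12=108 best=112, l++
l=1 r=12: min(1,13)*11=11 best=112, l++
l=2 r=12: min(12,13)*10=120 best=120 *, l++
l=3 r=12: min(3,13)*9=27 best=120, l++
l=4 r=12: min(14,13)*8=104 best=120, r--
l=4 r=11: min(14,16)*7=98 best=120, l++
l=5 r=11: min(14,16)*6=84 best=120, l++
l=6 r=11: min(8,16)*5=40 best=120, l++
l=7 r=11: min(15,16)*4=60 best=120, l++
l=8 r=11: min(9,16)*3=27 best=120, l++
l=9 r=11: min(15,16)*2=30 best=120, l++
l=10 r=11: min(12,16)*1=12 best=120, l++

max area = 120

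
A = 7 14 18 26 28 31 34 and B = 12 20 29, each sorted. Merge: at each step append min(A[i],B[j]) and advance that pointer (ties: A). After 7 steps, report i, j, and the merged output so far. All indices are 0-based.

i=5, j=2, merged so far=[7, 12, 14, 18, 20, 26, 28]

[i=0,j=0] A[i]=7<=B[j]=12 take 7 → i++
[i=1,j=0] A[i]=14>B[j]=12 take 12 → j++
[i=1,j=1] A[i]=14<=B[j]=20 take 14 → i++
[i=2,j=1] A[i]=18<=B[j]=20 take 18 → i++
[i=3,j=1] A[i]=26>B[j]=20 take 20 → j++
[i=3,j=2] A[i]=26<=B[j]=29 take 26 → i++
[i=4,j=2] A[i]=28<=B[j]=29 take 28 → i++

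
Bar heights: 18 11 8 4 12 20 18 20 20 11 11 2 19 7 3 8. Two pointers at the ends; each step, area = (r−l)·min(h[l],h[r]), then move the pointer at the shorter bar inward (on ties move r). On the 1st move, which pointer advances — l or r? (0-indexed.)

l=0 r=15: min(18,8)*15=120 best=120 *, r--

r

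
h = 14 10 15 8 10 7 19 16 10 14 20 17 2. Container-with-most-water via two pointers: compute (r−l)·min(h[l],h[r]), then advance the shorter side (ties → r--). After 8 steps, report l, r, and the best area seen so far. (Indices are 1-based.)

l=7, r=11, best area=154

[1,13] min(14,2)*12=24 best=24 * → r--
[1,12] min(14,17)*11=154 best=154 * → l++
[2,12] min(10,17)*10=100 best=154 → l++
[3,12] min(15,17)*9=135 best=154 → l++
[4,12] min(8,17)*8=64 best=154 → l++
[5,12] min(10,17)*7=70 best=154 → l++
[6,12] min(7,17)*6=42 best=154 → l++
[7,12] min(19,17)*5=85 best=154 → r--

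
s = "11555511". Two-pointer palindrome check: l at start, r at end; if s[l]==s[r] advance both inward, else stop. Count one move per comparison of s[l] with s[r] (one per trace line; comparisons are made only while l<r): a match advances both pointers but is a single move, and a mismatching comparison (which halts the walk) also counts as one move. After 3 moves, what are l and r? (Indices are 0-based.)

l=3, r=4

l=0 r=7: '1'=='1', l++,r--
l=1 r=6: '1'=='1', l++,r--
l=2 r=5: '5'=='5', l++,r--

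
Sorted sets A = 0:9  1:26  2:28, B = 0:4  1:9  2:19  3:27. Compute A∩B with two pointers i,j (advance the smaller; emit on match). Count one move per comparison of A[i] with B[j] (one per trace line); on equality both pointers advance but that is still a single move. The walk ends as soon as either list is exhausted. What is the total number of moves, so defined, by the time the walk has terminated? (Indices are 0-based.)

5 moves

[i=0,j=0] 9>4 → j++
[i=0,j=1] 9==9 emit → i++,j++
[i=1,j=2] 26>19 → j++
[i=1,j=3] 26<27 → i++
[i=2,j=3] 28>27 → j++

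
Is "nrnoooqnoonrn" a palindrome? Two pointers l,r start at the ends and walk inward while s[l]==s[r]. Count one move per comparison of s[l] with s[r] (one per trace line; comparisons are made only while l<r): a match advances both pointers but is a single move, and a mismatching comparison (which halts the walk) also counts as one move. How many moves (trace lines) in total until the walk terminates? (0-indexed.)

6 moves

[0,12] 'n'=='n' → l++,r--
[1,11] 'r'=='r' → l++,r--
[2,10] 'n'=='n' → l++,r--
[3,9] 'o'=='o' → l++,r--
[4,8] 'o'=='o' → l++,r--
[5,7] 'o'!='n' → stop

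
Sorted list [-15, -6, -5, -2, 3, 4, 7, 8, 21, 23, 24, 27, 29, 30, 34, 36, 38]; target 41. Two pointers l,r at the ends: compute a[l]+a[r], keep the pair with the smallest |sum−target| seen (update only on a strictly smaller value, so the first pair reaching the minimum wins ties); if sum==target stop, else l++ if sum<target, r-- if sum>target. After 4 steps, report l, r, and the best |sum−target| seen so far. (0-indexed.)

[0,16] -15+38=23 d=18 * → l++
[1,16] -6+38=32 d=9 * → l++
[2,16] -5+38=33 d=8 * → l++
[3,16] -2+38=36 d=5 * → l++

l=4, r=16, best |Δ|=5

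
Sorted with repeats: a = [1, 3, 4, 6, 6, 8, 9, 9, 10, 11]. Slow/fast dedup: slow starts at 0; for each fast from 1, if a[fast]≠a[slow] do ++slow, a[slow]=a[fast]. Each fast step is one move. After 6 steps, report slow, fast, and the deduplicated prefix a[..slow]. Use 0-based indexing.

(s=0,f=1) a[fast]=3≠a[slow]=1 write a[1]=3 → slow++,fast++
(s=1,f=2) a[fast]=4≠a[slow]=3 write a[2]=4 → slow++,fast++
(s=2,f=3) a[fast]=6≠a[slow]=4 write a[3]=6 → slow++,fast++
(s=3,f=4) a[fast]=6=a[slow] dup → fast++
(s=3,f=5) a[fast]=8≠a[slow]=6 write a[4]=8 → slow++,fast++
(s=4,f=6) a[fast]=9≠a[slow]=8 write a[5]=9 → slow++,fast++

slow=5, fast=7, prefix=[1, 3, 4, 6, 8, 9]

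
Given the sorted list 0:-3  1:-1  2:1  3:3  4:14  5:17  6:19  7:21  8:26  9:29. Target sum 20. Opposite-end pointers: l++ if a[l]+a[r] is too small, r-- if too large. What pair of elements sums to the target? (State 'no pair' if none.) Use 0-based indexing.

(-1, 21)

[0,9] -3+29=26 >20 → r--
[0,8] -3+26=23 >20 → r--
[0,7] -3+21=18 <20 → l++
[1,7] -1+21=20 → found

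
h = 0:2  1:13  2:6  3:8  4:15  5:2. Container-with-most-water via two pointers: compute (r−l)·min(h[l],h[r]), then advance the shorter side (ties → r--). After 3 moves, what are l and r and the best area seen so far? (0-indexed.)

l=0 r=5: min(2,2)*5=10 best=10 *, r--
l=0 r=4: min(2,15)*4=8 best=10, l++
l=1 r=4: min(13,15)*3=39 best=39 *, l++

l=2, r=4, best area=39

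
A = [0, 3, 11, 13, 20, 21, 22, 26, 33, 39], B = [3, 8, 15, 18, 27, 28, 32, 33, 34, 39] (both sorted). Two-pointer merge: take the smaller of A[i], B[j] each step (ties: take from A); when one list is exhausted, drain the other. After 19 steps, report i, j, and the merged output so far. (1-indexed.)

i=1 j=1: A[i]=0<=B[j]=3 take 0, i++
i=2 j=1: A[i]=3<=B[j]=3 take 3, i++
i=3 j=1: A[i]=11>B[j]=3 take 3, j++
i=3 j=2: A[i]=11>B[j]=8 take 8, j++
i=3 j=3: A[i]=11<=B[j]=15 take 11, i++
i=4 j=3: A[i]=13<=B[j]=15 take 13, i++
i=5 j=3: A[i]=20>B[j]=15 take 15, j++
i=5 j=4: A[i]=20>B[j]=18 take 18, j++
i=5 j=5: A[i]=20<=B[j]=27 take 20, i++
i=6 j=5: A[i]=21<=B[j]=27 take 21, i++
i=7 j=5: A[i]=22<=B[j]=27 take 22, i++
i=8 j=5: A[i]=26<=B[j]=27 take 26, i++
i=9 j=5: A[i]=33>B[j]=27 take 27, j++
i=9 j=6: A[i]=33>B[j]=28 take 28, j++
i=9 j=7: A[i]=33>B[j]=32 take 32, j++
i=9 j=8: A[i]=33<=B[j]=33 take 33, i++
i=10 j=8: A[i]=39>B[j]=33 take 33, j++
i=10 j=9: A[i]=39>B[j]=34 take 34, j++
i=10 j=10: A[i]=39<=B[j]=39 take 39, i++

i=11, j=10, merged so far=[0, 3, 3, 8, 11, 13, 15, 18, 20, 21, 22, 26, 27, 28, 32, 33, 33, 34, 39]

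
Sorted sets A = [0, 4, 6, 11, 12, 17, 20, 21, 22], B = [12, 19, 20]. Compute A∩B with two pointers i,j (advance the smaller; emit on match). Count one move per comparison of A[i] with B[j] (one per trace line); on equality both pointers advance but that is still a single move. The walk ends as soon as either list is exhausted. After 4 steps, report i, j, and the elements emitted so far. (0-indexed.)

i=4, j=0, emitted=[]

i=0 j=0: 0<12, i++
i=1 j=0: 4<12, i++
i=2 j=0: 6<12, i++
i=3 j=0: 11<12, i++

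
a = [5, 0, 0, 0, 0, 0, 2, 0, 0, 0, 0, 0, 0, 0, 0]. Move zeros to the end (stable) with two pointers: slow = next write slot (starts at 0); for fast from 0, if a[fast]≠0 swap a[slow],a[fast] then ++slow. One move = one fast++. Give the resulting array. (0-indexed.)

[5, 2, 0, 0, 0, 0, 0, 0, 0, 0, 0, 0, 0, 0, 0]

slow=0 fast=0: a[fast]=5≠0 swap→a[0]=5, slow++,fast++
slow=1 fast=1: a[fast]=0, fast++
slow=1 fast=2: a[fast]=0, fast++
slow=1 fast=3: a[fast]=0, fast++
slow=1 fast=4: a[fast]=0, fast++
slow=1 fast=5: a[fast]=0, fast++
slow=1 fast=6: a[fast]=2≠0 swap→a[1]=2, slow++,fast++
slow=2 fast=7: a[fast]=0, fast++
slow=2 fast=8: a[fast]=0, fast++
slow=2 fast=9: a[fast]=0, fast++
slow=2 fast=10: a[fast]=0, fast++
slow=2 fast=11: a[fast]=0, fast++
slow=2 fast=12: a[fast]=0, fast++
slow=2 fast=13: a[fast]=0, fast++
slow=2 fast=14: a[fast]=0, fast++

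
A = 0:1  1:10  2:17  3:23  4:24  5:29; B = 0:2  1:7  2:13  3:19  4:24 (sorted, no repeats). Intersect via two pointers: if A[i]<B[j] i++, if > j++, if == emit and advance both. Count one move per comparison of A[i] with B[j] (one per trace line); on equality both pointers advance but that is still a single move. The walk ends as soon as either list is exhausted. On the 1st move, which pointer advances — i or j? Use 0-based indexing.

i=0 j=0: 1<2, i++

i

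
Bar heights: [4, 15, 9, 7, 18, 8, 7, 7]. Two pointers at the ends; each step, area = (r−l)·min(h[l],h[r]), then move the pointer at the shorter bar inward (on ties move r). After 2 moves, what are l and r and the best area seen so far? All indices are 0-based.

l=0 r=7: min(4,7)*7=28 best=28 *, l++
l=1 r=7: min(15,7)*6=42 best=42 *, r--

l=1, r=6, best area=42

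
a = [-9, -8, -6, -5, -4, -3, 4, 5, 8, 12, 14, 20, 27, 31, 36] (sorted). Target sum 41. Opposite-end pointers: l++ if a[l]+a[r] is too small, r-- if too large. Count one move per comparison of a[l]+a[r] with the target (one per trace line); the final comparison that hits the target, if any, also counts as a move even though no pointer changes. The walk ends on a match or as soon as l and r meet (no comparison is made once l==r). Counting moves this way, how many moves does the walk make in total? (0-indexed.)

8 moves

l=0 r=14: -9+36=27 <41, l++
l=1 r=14: -8+36=28 <41, l++
l=2 r=14: -6+36=30 <41, l++
l=3 r=14: -5+36=31 <41, l++
l=4 r=14: -4+36=32 <41, l++
l=5 r=14: -3+36=33 <41, l++
l=6 r=14: 4+36=40 <41, l++
l=7 r=14: 5+36=41, found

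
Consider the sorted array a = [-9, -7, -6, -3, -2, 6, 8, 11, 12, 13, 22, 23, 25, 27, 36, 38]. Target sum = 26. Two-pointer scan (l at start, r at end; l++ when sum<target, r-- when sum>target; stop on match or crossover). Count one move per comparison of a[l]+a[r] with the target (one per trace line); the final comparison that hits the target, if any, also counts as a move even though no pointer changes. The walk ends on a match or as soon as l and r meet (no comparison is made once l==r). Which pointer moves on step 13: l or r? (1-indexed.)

[1,16] -9+38=29 >26 → r--
[1,15] -9+36=27 >26 → r--
[1,14] -9+27=18 <26 → l++
[2,14] -7+27=20 <26 → l++
[3,14] -6+27=21 <26 → l++
[4,14] -3+27=24 <26 → l++
[5,14] -2+27=25 <26 → l++
[6,14] 6+27=33 >26 → r--
[6,13] 6+25=31 >26 → r--
[6,12] 6+23=29 >26 → r--
[6,11] 6+22=28 >26 → r--
[6,10] 6+13=19 <26 → l++
[7,10] 8+13=21 <26 → l++

l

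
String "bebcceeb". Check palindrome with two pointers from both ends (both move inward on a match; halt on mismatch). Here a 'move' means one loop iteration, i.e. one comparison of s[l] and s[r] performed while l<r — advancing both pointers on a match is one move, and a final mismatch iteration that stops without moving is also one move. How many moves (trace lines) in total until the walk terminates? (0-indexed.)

3 moves

l=0 r=7: 'b'=='b', l++,r--
l=1 r=6: 'e'=='e', l++,r--
l=2 r=5: 'b'!='e', stop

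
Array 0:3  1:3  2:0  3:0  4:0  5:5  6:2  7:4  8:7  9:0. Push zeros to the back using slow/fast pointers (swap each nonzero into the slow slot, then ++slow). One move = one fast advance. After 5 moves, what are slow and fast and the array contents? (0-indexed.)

slow=2, fast=5, a=[3, 3, 0, 0, 0, 5, 2, 4, 7, 0]

(s=0,f=0) a[fast]=3≠0 swap→a[0]=3 → slow++,fast++
(s=1,f=1) a[fast]=3≠0 swap→a[1]=3 → slow++,fast++
(s=2,f=2) a[fast]=0 → fast++
(s=2,f=3) a[fast]=0 → fast++
(s=2,f=4) a[fast]=0 → fast++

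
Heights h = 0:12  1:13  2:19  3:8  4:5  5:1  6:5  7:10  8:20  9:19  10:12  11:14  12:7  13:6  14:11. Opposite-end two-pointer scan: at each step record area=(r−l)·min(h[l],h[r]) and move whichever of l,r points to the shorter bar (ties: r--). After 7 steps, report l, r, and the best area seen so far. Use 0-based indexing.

l=2, r=9, best area=154

l=0 r=14: min(12,11)*14=154 best=154 *, r--
l=0 r=13: min(12,6)*13=78 best=154, r--
l=0 r=12: min(12,7)*12=84 best=154, r--
l=0 r=11: min(12,14)*11=132 best=154, l++
l=1 r=11: min(13,14)*10=130 best=154, l++
l=2 r=11: min(19,14)*9=126 best=154, r--
l=2 r=10: min(19,12)*8=96 best=154, r--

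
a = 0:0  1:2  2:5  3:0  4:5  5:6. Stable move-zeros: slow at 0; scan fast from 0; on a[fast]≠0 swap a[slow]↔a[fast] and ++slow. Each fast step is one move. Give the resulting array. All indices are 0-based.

[2, 5, 5, 6, 0, 0]

slow=0 fast=0: a[fast]=0, fast++
slow=0 fast=1: a[fast]=2≠0 swap→a[0]=2, slow++,fast++
slow=1 fast=2: a[fast]=5≠0 swap→a[1]=5, slow++,fast++
slow=2 fast=3: a[fast]=0, fast++
slow=2 fast=4: a[fast]=5≠0 swap→a[2]=5, slow++,fast++
slow=3 fast=5: a[fast]=6≠0 swap→a[3]=6, slow++,fast++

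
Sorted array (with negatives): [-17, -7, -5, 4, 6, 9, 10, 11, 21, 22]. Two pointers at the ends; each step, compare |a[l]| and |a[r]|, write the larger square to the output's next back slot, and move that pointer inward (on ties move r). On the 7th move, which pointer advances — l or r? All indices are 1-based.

[1,10] |-17|<=|22| out[10]=484 → r--
[1,9] |-17|<=|21| out[9]=441 → r--
[1,8] |-17|>|11| out[8]=289 → l++
[2,8] |-7|<=|11| out[7]=121 → r--
[2,7] |-7|<=|10| out[6]=100 → r--
[2,6] |-7|<=|9| out[5]=81 → r--
[2,5] |-7|>|6| out[4]=49 → l++

l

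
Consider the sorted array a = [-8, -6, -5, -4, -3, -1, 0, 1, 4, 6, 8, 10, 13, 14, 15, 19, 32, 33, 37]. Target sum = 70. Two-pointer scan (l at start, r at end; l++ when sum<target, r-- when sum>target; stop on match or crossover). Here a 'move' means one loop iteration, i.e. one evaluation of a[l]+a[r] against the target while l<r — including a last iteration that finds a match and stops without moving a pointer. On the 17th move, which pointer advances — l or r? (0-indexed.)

l=0 r=18: -8+37=29 <70, l++
l=1 r=18: -6+37=31 <70, l++
l=2 r=18: -5+37=32 <70, l++
l=3 r=18: -4+37=33 <70, l++
l=4 r=18: -3+37=34 <70, l++
l=5 r=18: -1+37=36 <70, l++
l=6 r=18: 0+37=37 <70, l++
l=7 r=18: 1+37=38 <70, l++
l=8 r=18: 4+37=41 <70, l++
l=9 r=18: 6+37=43 <70, l++
l=10 r=18: 8+37=45 <70, l++
l=11 r=18: 10+37=47 <70, l++
l=12 r=18: 13+37=50 <70, l++
l=13 r=18: 14+37=51 <70, l++
l=14 r=18: 15+37=52 <70, l++
l=15 r=18: 19+37=56 <70, l++
l=16 r=18: 32+37=69 <70, l++

l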